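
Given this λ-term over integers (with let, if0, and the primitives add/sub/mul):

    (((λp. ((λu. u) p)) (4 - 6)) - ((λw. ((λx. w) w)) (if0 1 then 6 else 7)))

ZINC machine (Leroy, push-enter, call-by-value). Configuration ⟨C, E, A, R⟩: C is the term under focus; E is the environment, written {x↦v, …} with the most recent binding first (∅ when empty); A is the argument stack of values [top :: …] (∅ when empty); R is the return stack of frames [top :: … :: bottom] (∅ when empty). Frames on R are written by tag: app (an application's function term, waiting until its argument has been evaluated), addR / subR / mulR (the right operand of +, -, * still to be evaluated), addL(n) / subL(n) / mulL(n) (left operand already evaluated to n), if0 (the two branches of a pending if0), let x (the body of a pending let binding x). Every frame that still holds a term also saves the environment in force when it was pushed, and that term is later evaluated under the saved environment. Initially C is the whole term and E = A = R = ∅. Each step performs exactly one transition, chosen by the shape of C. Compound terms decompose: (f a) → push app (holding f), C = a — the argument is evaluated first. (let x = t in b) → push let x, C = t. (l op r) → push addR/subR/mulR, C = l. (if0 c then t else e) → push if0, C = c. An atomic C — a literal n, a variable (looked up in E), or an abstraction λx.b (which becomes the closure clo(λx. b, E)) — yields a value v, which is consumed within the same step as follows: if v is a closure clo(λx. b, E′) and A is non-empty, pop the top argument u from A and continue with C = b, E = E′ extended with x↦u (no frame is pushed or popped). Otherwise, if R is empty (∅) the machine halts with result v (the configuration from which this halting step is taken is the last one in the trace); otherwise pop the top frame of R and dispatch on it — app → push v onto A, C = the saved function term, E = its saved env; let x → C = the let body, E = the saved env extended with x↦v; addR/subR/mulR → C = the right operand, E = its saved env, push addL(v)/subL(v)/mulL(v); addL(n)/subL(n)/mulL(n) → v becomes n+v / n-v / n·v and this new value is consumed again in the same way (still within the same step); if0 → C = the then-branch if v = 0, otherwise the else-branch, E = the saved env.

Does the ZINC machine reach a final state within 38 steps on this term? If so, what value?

[0] [C=(((λp. ((λu. u) p)) (4 - 6)) - ((λw. ((λx. w) w)) (if0 1 then 6 else 7))) | E=∅ | A=∅ | R=∅]
[1] [C=((λp. ((λu. u) p)) (4 - 6)) | E=∅ | A=∅ | R=[subR]]
[2] [C=(4 - 6) | E=∅ | A=∅ | R=[app :: subR]]
[3] [C=4 | E=∅ | A=∅ | R=[subR :: app :: subR]]
[4] [C=6 | E=∅ | A=∅ | R=[subL(4) :: app :: subR]]
[5] [C=(λp. ((λu. u) p)) | E=∅ | A=[-2] | R=[subR]]
[6] [C=((λu. u) p) | E={p↦-2} | A=∅ | R=[subR]]
[7] [C=p | E={p↦-2} | A=∅ | R=[app :: subR]]
[8] [C=(λu. u) | E={p↦-2} | A=[-2] | R=[subR]]
[9] [C=u | E={u↦-2, p↦-2} | A=∅ | R=[subR]]
[10] [C=((λw. ((λx. w) w)) (if0 1 then 6 else 7)) | E=∅ | A=∅ | R=[subL(-2)]]
[11] [C=(if0 1 then 6 else 7) | E=∅ | A=∅ | R=[app :: subL(-2)]]
[12] [C=1 | E=∅ | A=∅ | R=[if0 :: app :: subL(-2)]]
[13] [C=7 | E=∅ | A=∅ | R=[app :: subL(-2)]]
[14] [C=(λw. ((λx. w) w)) | E=∅ | A=[7] | R=[subL(-2)]]
[15] [C=((λx. w) w) | E={w↦7} | A=∅ | R=[subL(-2)]]
[16] [C=w | E={w↦7} | A=∅ | R=[app :: subL(-2)]]
[17] [C=(λx. w) | E={w↦7} | A=[7] | R=[subL(-2)]]
[18] [C=w | E={x↦7, w↦7} | A=∅ | R=[subL(-2)]]
→ final value -9

Answer: -9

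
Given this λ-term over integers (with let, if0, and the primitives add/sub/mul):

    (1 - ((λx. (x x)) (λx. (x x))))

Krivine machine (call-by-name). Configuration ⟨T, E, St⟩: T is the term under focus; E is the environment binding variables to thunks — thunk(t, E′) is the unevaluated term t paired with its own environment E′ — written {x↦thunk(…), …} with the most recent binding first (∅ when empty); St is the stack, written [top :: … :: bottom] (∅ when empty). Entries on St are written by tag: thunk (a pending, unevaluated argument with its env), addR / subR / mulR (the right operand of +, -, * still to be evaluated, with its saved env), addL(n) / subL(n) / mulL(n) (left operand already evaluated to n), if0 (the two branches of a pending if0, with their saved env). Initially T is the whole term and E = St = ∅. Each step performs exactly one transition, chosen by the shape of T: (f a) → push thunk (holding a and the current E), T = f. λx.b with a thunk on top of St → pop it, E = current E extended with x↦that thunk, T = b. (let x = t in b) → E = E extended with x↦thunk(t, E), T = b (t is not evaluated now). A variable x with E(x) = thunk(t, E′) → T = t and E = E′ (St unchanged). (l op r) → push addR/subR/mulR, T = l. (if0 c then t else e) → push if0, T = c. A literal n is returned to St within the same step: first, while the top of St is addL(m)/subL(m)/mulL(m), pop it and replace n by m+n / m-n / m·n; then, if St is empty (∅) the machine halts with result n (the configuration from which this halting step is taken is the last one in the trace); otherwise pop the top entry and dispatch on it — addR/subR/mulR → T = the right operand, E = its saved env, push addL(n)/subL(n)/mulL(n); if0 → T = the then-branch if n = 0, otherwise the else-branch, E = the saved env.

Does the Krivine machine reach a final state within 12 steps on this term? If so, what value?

Answer: DIVERGES (no final state within 12 steps)

Derivation:
t=0: <T=(1 - ((λx. (x x)) (λx. (x x)))), E=∅, St=∅>
t=1: <T=1, E=∅, St=[subR]>
t=2: <T=((λx. (x x)) (λx. (x x))), E=∅, St=[subL(1)]>
t=3: <T=(λx. (x x)), E=∅, St=[thunk :: subL(1)]>
t=4: <T=(x x), E={x↦thunk((λx. (x x)), ∅)}, St=[subL(1)]>
t=5: <T=x, E={x↦thunk((λx. (x x)), ∅)}, St=[thunk :: subL(1)]>
t=6: <T=(λx. (x x)), E=∅, St=[thunk :: subL(1)]>
t=7: <T=(x x), E={x↦thunk(x, {x↦thunk((λx. (x x)), ∅)})}, St=[subL(1)]>
t=8: <T=x, E={x↦thunk(x, {x↦thunk((λx. (x x)), ∅)})}, St=[thunk :: subL(1)]>
t=9: <T=x, E={x↦thunk((λx. (x x)), ∅)}, St=[thunk :: subL(1)]>
t=10: <T=(λx. (x x)), E=∅, St=[thunk :: subL(1)]>
t=11: <T=(x x), E={x↦thunk(x, {x↦thunk(x, {x↦thunk((λx. (x x)), ∅)})})}, St=[subL(1)]>
t=12: <T=x, E={x↦thunk(x, {x↦thunk(x, {x↦thunk((λx. (x x)), ∅)})})}, St=[thunk :: subL(1)]>
→ 12 transitions taken and the configuration is still not final: no result within 12 steps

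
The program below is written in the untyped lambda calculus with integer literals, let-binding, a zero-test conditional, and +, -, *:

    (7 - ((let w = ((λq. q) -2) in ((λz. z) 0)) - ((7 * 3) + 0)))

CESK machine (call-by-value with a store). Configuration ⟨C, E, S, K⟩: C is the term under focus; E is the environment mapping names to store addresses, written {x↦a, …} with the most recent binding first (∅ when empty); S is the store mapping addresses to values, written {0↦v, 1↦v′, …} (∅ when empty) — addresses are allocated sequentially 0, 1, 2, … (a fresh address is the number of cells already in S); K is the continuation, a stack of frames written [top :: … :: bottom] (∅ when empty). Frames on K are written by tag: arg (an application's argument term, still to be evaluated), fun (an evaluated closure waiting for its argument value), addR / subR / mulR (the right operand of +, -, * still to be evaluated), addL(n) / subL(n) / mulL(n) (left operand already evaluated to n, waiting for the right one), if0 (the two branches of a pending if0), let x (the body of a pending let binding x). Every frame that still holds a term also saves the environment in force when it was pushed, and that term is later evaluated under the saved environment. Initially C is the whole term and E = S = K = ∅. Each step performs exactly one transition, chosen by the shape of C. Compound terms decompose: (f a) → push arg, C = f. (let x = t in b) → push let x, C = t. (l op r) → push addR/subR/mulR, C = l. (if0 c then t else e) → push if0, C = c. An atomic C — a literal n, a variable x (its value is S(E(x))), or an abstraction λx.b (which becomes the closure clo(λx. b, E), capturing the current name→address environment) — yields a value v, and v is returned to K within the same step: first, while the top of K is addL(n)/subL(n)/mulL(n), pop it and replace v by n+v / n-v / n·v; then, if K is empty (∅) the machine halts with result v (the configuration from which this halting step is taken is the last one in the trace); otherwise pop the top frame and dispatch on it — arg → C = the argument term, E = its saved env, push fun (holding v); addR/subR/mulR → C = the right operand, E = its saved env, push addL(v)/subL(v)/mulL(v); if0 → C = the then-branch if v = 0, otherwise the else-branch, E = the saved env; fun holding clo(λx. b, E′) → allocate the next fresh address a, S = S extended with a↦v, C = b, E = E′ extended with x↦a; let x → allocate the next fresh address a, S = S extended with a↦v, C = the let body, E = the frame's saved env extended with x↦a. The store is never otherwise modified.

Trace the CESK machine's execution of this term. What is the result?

Answer: 28

Machine steps:
t=0: [C=(7 - ((let w = ((λq. q) -2) in ((λz. z) 0)) - ((7 * 3) + 0))) | E=∅ | S=∅ | K=∅]
t=1: [C=7 | E=∅ | S=∅ | K=[subR]]
t=2: [C=((let w = ((λq. q) -2) in ((λz. z) 0)) - ((7 * 3) + 0)) | E=∅ | S=∅ | K=[subL(7)]]
t=3: [C=(let w = ((λq. q) -2) in ((λz. z) 0)) | E=∅ | S=∅ | K=[subR :: subL(7)]]
t=4: [C=((λq. q) -2) | E=∅ | S=∅ | K=[let w :: subR :: subL(7)]]
t=5: [C=(λq. q) | E=∅ | S=∅ | K=[arg :: let w :: subR :: subL(7)]]
t=6: [C=-2 | E=∅ | S=∅ | K=[fun :: let w :: subR :: subL(7)]]
t=7: [C=q | E={q↦0} | S={0↦-2} | K=[let w :: subR :: subL(7)]]
t=8: [C=((λz. z) 0) | E={w↦1} | S={0↦-2, 1↦-2} | K=[subR :: subL(7)]]
t=9: [C=(λz. z) | E={w↦1} | S={0↦-2, 1↦-2} | K=[arg :: subR :: subL(7)]]
t=10: [C=0 | E={w↦1} | S={0↦-2, 1↦-2} | K=[fun :: subR :: subL(7)]]
t=11: [C=z | E={z↦2, w↦1} | S={0↦-2, 1↦-2, 2↦0} | K=[subR :: subL(7)]]
t=12: [C=((7 * 3) + 0) | E=∅ | S={0↦-2, 1↦-2, 2↦0} | K=[subL(0) :: subL(7)]]
t=13: [C=(7 * 3) | E=∅ | S={0↦-2, 1↦-2, 2↦0} | K=[addR :: subL(0) :: subL(7)]]
t=14: [C=7 | E=∅ | S={0↦-2, 1↦-2, 2↦0} | K=[mulR :: addR :: subL(0) :: subL(7)]]
t=15: [C=3 | E=∅ | S={0↦-2, 1↦-2, 2↦0} | K=[mulL(7) :: addR :: subL(0) :: subL(7)]]
t=16: [C=0 | E=∅ | S={0↦-2, 1↦-2, 2↦0} | K=[addL(21) :: subL(0) :: subL(7)]]
→ final value 28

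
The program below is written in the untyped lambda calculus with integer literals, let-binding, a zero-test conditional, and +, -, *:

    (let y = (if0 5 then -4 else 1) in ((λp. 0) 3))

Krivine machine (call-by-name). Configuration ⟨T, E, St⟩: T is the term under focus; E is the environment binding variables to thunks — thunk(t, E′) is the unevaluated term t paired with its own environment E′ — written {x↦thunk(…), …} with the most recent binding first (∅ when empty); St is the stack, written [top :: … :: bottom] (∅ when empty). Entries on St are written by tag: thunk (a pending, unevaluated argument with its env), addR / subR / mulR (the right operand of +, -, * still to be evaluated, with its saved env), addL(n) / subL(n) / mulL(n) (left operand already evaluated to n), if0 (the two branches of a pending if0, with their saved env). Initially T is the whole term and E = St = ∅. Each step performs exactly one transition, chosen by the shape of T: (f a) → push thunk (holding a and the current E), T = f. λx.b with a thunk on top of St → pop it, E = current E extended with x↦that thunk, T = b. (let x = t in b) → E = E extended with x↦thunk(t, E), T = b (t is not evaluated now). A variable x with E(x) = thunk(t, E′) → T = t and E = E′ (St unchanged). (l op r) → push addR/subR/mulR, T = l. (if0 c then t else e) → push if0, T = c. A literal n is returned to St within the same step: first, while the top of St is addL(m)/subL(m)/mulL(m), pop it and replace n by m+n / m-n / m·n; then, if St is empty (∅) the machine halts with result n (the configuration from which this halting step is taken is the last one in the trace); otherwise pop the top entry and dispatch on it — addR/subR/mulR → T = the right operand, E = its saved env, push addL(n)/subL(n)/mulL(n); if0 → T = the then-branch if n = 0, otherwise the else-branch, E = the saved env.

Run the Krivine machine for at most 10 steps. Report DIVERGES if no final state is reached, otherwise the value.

t=0: [T=(let y = (if0 5 then -4 else 1) in ((λp. 0) 3)) | E=∅ | St=∅]
t=1: [T=((λp. 0) 3) | E={y↦thunk((if0 5 then -4 else 1), ∅)} | St=∅]
t=2: [T=(λp. 0) | E={y↦thunk((if0 5 then -4 else 1), ∅)} | St=[thunk]]
t=3: [T=0 | E={p↦thunk(3, {y↦thunk((if0 5 then -4 else 1), ∅)}), y↦thunk((if0 5 then -4 else 1), ∅)} | St=∅]
→ final value 0

Answer: 0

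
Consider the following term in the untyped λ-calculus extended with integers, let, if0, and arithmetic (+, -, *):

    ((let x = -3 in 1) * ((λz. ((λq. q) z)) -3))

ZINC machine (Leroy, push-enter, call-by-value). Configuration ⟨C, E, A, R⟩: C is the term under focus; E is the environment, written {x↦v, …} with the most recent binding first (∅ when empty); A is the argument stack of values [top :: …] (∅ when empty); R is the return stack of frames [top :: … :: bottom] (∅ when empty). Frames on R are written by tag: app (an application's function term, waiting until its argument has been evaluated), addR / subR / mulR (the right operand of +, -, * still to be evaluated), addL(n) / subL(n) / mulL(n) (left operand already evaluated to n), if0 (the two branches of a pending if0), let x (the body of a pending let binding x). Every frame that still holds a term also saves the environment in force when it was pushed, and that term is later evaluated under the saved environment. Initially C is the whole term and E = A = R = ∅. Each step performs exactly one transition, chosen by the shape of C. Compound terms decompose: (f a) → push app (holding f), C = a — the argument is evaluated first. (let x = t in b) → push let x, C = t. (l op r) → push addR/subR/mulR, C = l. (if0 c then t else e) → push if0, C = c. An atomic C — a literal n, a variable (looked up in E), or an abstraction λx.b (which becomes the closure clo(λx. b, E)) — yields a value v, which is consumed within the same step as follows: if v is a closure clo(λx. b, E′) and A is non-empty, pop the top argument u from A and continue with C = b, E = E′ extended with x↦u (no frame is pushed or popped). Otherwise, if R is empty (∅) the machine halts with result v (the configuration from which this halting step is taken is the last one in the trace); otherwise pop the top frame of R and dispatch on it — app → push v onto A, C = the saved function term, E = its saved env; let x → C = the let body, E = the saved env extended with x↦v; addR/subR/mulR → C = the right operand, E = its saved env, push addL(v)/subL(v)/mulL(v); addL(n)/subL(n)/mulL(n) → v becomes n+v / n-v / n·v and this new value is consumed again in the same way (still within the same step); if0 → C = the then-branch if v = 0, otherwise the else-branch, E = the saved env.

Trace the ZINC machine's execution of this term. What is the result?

Answer: -3

Machine steps:
step 0: ⟨C=((let x = -3 in 1) * ((λz. ((λq. q) z)) -3)); E=∅; A=∅; R=∅⟩
step 1: ⟨C=(let x = -3 in 1); E=∅; A=∅; R=[mulR]⟩
step 2: ⟨C=-3; E=∅; A=∅; R=[let x :: mulR]⟩
step 3: ⟨C=1; E={x↦-3}; A=∅; R=[mulR]⟩
step 4: ⟨C=((λz. ((λq. q) z)) -3); E=∅; A=∅; R=[mulL(1)]⟩
step 5: ⟨C=-3; E=∅; A=∅; R=[app :: mulL(1)]⟩
step 6: ⟨C=(λz. ((λq. q) z)); E=∅; A=[-3]; R=[mulL(1)]⟩
step 7: ⟨C=((λq. q) z); E={z↦-3}; A=∅; R=[mulL(1)]⟩
step 8: ⟨C=z; E={z↦-3}; A=∅; R=[app :: mulL(1)]⟩
step 9: ⟨C=(λq. q); E={z↦-3}; A=[-3]; R=[mulL(1)]⟩
step 10: ⟨C=q; E={q↦-3, z↦-3}; A=∅; R=[mulL(1)]⟩
→ final value -3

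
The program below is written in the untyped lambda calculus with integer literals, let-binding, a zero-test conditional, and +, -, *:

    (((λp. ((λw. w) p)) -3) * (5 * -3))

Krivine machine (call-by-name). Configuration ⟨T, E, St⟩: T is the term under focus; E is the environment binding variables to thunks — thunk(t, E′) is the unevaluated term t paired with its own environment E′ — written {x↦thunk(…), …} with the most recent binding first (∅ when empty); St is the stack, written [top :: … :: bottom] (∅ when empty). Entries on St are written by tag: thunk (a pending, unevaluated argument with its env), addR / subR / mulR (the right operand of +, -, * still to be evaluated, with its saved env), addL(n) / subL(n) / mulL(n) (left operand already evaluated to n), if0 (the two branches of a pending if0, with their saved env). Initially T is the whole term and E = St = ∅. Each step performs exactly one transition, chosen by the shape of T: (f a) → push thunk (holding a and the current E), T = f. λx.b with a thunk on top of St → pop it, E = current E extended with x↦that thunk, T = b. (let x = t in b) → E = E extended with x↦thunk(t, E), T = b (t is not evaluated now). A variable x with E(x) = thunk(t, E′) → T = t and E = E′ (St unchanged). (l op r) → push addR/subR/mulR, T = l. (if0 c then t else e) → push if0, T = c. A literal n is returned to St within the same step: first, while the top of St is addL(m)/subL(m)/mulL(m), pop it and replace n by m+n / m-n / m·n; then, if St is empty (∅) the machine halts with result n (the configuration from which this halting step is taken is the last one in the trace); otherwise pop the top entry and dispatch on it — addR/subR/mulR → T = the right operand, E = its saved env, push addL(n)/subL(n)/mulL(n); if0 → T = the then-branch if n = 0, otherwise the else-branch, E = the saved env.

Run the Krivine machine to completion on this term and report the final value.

t=0: <T=(((λp. ((λw. w) p)) -3) * (5 * -3)), E=∅, St=∅>
t=1: <T=((λp. ((λw. w) p)) -3), E=∅, St=[mulR]>
t=2: <T=(λp. ((λw. w) p)), E=∅, St=[thunk :: mulR]>
t=3: <T=((λw. w) p), E={p↦thunk(-3, ∅)}, St=[mulR]>
t=4: <T=(λw. w), E={p↦thunk(-3, ∅)}, St=[thunk :: mulR]>
t=5: <T=w, E={w↦thunk(p, {p↦thunk(-3, ∅)}), p↦thunk(-3, ∅)}, St=[mulR]>
t=6: <T=p, E={p↦thunk(-3, ∅)}, St=[mulR]>
t=7: <T=-3, E=∅, St=[mulR]>
t=8: <T=(5 * -3), E=∅, St=[mulL(-3)]>
t=9: <T=5, E=∅, St=[mulR :: mulL(-3)]>
t=10: <T=-3, E=∅, St=[mulL(5) :: mulL(-3)]>
→ final value 45

Answer: 45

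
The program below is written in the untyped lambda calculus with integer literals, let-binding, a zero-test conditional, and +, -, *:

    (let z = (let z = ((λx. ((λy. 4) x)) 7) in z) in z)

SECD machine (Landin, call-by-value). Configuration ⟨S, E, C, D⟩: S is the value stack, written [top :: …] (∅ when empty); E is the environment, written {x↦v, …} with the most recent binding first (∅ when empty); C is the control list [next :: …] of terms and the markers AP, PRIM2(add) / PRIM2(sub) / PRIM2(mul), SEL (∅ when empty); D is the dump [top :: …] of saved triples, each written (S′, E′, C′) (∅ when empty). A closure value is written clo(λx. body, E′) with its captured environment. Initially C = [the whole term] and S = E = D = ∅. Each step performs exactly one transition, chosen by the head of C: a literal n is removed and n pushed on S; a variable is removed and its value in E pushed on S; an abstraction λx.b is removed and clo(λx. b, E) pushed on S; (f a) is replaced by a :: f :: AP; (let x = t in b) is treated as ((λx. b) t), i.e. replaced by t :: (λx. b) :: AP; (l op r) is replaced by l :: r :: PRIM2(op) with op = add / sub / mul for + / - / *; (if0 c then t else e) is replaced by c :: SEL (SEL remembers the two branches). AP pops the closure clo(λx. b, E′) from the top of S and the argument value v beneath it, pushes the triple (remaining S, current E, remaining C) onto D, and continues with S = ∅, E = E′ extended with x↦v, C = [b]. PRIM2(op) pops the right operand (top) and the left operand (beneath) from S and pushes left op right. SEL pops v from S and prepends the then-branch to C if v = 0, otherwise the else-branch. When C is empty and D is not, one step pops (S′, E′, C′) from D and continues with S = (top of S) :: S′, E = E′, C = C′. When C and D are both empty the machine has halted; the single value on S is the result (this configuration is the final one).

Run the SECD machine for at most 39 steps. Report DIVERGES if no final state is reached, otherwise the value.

Answer: 4

Derivation:
t=0: ⟨S=∅; E=∅; C=[(let z = (let z = ((λx. ((λy. 4) x)) 7) in z) in z)]; D=∅⟩
t=1: ⟨S=∅; E=∅; C=[(let z = ((λx. ((λy. 4) x)) 7) in z) :: (λz. z) :: AP]; D=∅⟩
t=2: ⟨S=∅; E=∅; C=[((λx. ((λy. 4) x)) 7) :: (λz. z) :: AP :: (λz. z) :: AP]; D=∅⟩
t=3: ⟨S=∅; E=∅; C=[7 :: (λx. ((λy. 4) x)) :: AP :: (λz. z) :: AP :: (λz. z) :: AP]; D=∅⟩
t=4: ⟨S=[7]; E=∅; C=[(λx. ((λy. 4) x)) :: AP :: (λz. z) :: AP :: (λz. z) :: AP]; D=∅⟩
t=5: ⟨S=[clo(λx. ((λy. 4) x), ∅) :: 7]; E=∅; C=[AP :: (λz. z) :: AP :: (λz. z) :: AP]; D=∅⟩
t=6: ⟨S=∅; E={x↦7}; C=[((λy. 4) x)]; D=[(∅, ∅, [(λz. z) :: AP :: (λz. z) :: AP])]⟩
t=7: ⟨S=∅; E={x↦7}; C=[x :: (λy. 4) :: AP]; D=[(∅, ∅, [(λz. z) :: AP :: (λz. z) :: AP])]⟩
t=8: ⟨S=[7]; E={x↦7}; C=[(λy. 4) :: AP]; D=[(∅, ∅, [(λz. z) :: AP :: (λz. z) :: AP])]⟩
t=9: ⟨S=[clo(λy. 4, {x↦7}) :: 7]; E={x↦7}; C=[AP]; D=[(∅, ∅, [(λz. z) :: AP :: (λz. z) :: AP])]⟩
t=10: ⟨S=∅; E={y↦7, x↦7}; C=[4]; D=[(∅, {x↦7}, ∅) :: (∅, ∅, [(λz. z) :: AP :: (λz. z) :: AP])]⟩
t=11: ⟨S=[4]; E={y↦7, x↦7}; C=∅; D=[(∅, {x↦7}, ∅) :: (∅, ∅, [(λz. z) :: AP :: (λz. z) :: AP])]⟩
t=12: ⟨S=[4]; E={x↦7}; C=∅; D=[(∅, ∅, [(λz. z) :: AP :: (λz. z) :: AP])]⟩
t=13: ⟨S=[4]; E=∅; C=[(λz. z) :: AP :: (λz. z) :: AP]; D=∅⟩
t=14: ⟨S=[clo(λz. z, ∅) :: 4]; E=∅; C=[AP :: (λz. z) :: AP]; D=∅⟩
t=15: ⟨S=∅; E={z↦4}; C=[z]; D=[(∅, ∅, [(λz. z) :: AP])]⟩
t=16: ⟨S=[4]; E={z↦4}; C=∅; D=[(∅, ∅, [(λz. z) :: AP])]⟩
t=17: ⟨S=[4]; E=∅; C=[(λz. z) :: AP]; D=∅⟩
t=18: ⟨S=[clo(λz. z, ∅) :: 4]; E=∅; C=[AP]; D=∅⟩
t=19: ⟨S=∅; E={z↦4}; C=[z]; D=[(∅, ∅, ∅)]⟩
t=20: ⟨S=[4]; E={z↦4}; C=∅; D=[(∅, ∅, ∅)]⟩
t=21: ⟨S=[4]; E=∅; C=∅; D=∅⟩
→ final value 4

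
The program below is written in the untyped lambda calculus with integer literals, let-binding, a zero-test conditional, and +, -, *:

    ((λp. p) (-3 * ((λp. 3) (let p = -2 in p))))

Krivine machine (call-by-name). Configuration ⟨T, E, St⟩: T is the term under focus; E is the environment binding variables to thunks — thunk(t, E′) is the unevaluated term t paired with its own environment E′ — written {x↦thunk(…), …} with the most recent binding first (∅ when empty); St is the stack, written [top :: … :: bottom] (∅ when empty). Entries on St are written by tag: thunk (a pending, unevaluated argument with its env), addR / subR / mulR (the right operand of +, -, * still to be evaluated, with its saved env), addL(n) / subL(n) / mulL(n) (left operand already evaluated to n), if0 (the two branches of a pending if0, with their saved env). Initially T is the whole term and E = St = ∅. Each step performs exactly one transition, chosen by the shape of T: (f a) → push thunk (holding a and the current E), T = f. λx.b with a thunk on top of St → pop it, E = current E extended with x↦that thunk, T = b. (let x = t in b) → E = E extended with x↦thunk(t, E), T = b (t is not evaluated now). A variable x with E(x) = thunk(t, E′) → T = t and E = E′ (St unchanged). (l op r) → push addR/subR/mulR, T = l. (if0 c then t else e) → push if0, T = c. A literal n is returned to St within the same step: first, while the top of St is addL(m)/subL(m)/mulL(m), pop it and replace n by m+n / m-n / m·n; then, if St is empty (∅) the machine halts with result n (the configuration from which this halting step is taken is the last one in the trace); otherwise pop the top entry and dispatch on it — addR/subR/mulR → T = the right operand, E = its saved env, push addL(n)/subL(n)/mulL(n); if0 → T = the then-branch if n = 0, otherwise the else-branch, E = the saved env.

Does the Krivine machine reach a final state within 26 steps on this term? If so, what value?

0. [T=((λp. p) (-3 * ((λp. 3) (let p = -2 in p)))) | E=∅ | St=∅]
1. [T=(λp. p) | E=∅ | St=[thunk]]
2. [T=p | E={p↦thunk((-3 * ((λp. 3) (let p = -2 in p))), ∅)} | St=∅]
3. [T=(-3 * ((λp. 3) (let p = -2 in p))) | E=∅ | St=∅]
4. [T=-3 | E=∅ | St=[mulR]]
5. [T=((λp. 3) (let p = -2 in p)) | E=∅ | St=[mulL(-3)]]
6. [T=(λp. 3) | E=∅ | St=[thunk :: mulL(-3)]]
7. [T=3 | E={p↦thunk((let p = -2 in p), ∅)} | St=[mulL(-3)]]
→ final value -9

Answer: -9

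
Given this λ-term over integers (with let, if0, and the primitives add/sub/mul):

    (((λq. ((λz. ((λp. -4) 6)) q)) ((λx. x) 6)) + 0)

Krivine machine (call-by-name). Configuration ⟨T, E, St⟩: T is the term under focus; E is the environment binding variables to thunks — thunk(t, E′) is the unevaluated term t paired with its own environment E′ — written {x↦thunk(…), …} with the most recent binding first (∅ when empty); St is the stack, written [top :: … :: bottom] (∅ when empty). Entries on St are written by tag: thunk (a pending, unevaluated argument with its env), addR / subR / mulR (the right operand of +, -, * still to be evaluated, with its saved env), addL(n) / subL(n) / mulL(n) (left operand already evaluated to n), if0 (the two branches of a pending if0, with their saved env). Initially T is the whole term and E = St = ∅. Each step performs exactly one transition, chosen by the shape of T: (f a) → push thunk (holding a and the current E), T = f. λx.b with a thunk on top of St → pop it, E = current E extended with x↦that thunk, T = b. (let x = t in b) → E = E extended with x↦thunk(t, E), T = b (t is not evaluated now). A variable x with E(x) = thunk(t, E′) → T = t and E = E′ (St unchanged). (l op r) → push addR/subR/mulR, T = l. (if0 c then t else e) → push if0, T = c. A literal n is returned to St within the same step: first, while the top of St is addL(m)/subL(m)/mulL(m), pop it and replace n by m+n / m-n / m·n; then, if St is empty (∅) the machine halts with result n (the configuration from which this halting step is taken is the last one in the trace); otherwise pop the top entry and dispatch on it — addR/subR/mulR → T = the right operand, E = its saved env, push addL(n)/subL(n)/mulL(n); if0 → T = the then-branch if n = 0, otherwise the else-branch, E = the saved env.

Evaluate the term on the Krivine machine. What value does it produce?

t=0: <T=(((λq. ((λz. ((λp. -4) 6)) q)) ((λx. x) 6)) + 0), E=∅, St=∅>
t=1: <T=((λq. ((λz. ((λp. -4) 6)) q)) ((λx. x) 6)), E=∅, St=[addR]>
t=2: <T=(λq. ((λz. ((λp. -4) 6)) q)), E=∅, St=[thunk :: addR]>
t=3: <T=((λz. ((λp. -4) 6)) q), E={q↦thunk(((λx. x) 6), ∅)}, St=[addR]>
t=4: <T=(λz. ((λp. -4) 6)), E={q↦thunk(((λx. x) 6), ∅)}, St=[thunk :: addR]>
t=5: <T=((λp. -4) 6), E={z↦thunk(q, {q↦thunk(((λx. x) 6), ∅)}), q↦thunk(((λx. x) 6), ∅)}, St=[addR]>
t=6: <T=(λp. -4), E={z↦thunk(q, {q↦thunk(((λx. x) 6), ∅)}), q↦thunk(((λx. x) 6), ∅)}, St=[thunk :: addR]>
t=7: <T=-4, E={p↦thunk(6, {z↦thunk(q, {q↦thunk(((λx. x) 6), ∅)}), q↦thunk(((λx. x) 6), ∅)}), z↦thunk(q, {q↦thunk(((λx. x) 6), ∅)}), q↦thunk(((λx. x) 6), ∅)}, St=[addR]>
t=8: <T=0, E=∅, St=[addL(-4)]>
→ final value -4

Answer: -4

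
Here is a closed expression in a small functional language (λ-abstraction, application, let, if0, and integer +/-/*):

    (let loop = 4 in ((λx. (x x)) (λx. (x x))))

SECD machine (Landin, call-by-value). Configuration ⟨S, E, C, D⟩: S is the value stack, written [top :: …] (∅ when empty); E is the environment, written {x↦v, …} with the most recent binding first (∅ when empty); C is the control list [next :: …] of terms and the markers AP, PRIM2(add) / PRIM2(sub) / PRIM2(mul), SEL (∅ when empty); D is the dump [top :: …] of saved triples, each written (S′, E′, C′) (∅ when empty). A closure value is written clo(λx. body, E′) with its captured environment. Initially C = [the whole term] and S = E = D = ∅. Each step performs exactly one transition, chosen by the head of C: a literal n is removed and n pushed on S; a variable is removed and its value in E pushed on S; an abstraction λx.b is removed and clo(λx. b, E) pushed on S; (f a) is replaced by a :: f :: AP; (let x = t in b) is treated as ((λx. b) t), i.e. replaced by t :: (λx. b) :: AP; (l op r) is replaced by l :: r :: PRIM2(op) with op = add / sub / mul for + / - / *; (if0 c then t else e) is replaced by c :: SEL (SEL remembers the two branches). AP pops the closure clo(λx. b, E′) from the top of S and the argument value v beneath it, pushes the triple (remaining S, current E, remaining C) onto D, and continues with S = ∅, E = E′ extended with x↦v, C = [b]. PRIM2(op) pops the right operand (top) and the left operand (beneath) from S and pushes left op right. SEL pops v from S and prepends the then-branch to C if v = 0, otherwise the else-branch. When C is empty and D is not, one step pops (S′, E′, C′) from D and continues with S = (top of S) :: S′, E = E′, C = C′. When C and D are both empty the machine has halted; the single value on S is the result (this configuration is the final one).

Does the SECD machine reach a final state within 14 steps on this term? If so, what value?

step 0: ⟨S=∅; E=∅; C=[(let loop = 4 in ((λx. (x x)) (λx. (x x))))]; D=∅⟩
step 1: ⟨S=∅; E=∅; C=[4 :: (λloop. ((λx. (x x)) (λx. (x x)))) :: AP]; D=∅⟩
step 2: ⟨S=[4]; E=∅; C=[(λloop. ((λx. (x x)) (λx. (x x)))) :: AP]; D=∅⟩
step 3: ⟨S=[clo(λloop. ((λx. (x x)) (λx. (x x))), ∅) :: 4]; E=∅; C=[AP]; D=∅⟩
step 4: ⟨S=∅; E={loop↦4}; C=[((λx. (x x)) (λx. (x x)))]; D=[(∅, ∅, ∅)]⟩
step 5: ⟨S=∅; E={loop↦4}; C=[(λx. (x x)) :: (λx. (x x)) :: AP]; D=[(∅, ∅, ∅)]⟩
step 6: ⟨S=[clo(λx. (x x), {loop↦4})]; E={loop↦4}; C=[(λx. (x x)) :: AP]; D=[(∅, ∅, ∅)]⟩
step 7: ⟨S=[clo(λx. (x x), {loop↦4}) :: clo(λx. (x x), {loop↦4})]; E={loop↦4}; C=[AP]; D=[(∅, ∅, ∅)]⟩
step 8: ⟨S=∅; E={x↦clo(λx. (x x), {loop↦4}), loop↦4}; C=[(x x)]; D=[(∅, {loop↦4}, ∅) :: (∅, ∅, ∅)]⟩
step 9: ⟨S=∅; E={x↦clo(λx. (x x), {loop↦4}), loop↦4}; C=[x :: x :: AP]; D=[(∅, {loop↦4}, ∅) :: (∅, ∅, ∅)]⟩
step 10: ⟨S=[clo(λx. (x x), {loop↦4})]; E={x↦clo(λx. (x x), {loop↦4}), loop↦4}; C=[x :: AP]; D=[(∅, {loop↦4}, ∅) :: (∅, ∅, ∅)]⟩
step 11: ⟨S=[clo(λx. (x x), {loop↦4}) :: clo(λx. (x x), {loop↦4})]; E={x↦clo(λx. (x x), {loop↦4}), loop↦4}; C=[AP]; D=[(∅, {loop↦4}, ∅) :: (∅, ∅, ∅)]⟩
step 12: ⟨S=∅; E={x↦clo(λx. (x x), {loop↦4}), loop↦4}; C=[(x x)]; D=[(∅, {x↦clo(λx. (x x), {loop↦4}), loop↦4}, ∅) :: (∅, {loop↦4}, ∅) :: (∅, ∅, ∅)]⟩
step 13: ⟨S=∅; E={x↦clo(λx. (x x), {loop↦4}), loop↦4}; C=[x :: x :: AP]; D=[(∅, {x↦clo(λx. (x x), {loop↦4}), loop↦4}, ∅) :: (∅, {loop↦4}, ∅) :: (∅, ∅, ∅)]⟩
step 14: ⟨S=[clo(λx. (x x), {loop↦4})]; E={x↦clo(λx. (x x), {loop↦4}), loop↦4}; C=[x :: AP]; D=[(∅, {x↦clo(λx. (x x), {loop↦4}), loop↦4}, ∅) :: (∅, {loop↦4}, ∅) :: (∅, ∅, ∅)]⟩
→ 14 transitions taken and the configuration is still not final: no result within 14 steps

Answer: DIVERGES (no final state within 14 steps)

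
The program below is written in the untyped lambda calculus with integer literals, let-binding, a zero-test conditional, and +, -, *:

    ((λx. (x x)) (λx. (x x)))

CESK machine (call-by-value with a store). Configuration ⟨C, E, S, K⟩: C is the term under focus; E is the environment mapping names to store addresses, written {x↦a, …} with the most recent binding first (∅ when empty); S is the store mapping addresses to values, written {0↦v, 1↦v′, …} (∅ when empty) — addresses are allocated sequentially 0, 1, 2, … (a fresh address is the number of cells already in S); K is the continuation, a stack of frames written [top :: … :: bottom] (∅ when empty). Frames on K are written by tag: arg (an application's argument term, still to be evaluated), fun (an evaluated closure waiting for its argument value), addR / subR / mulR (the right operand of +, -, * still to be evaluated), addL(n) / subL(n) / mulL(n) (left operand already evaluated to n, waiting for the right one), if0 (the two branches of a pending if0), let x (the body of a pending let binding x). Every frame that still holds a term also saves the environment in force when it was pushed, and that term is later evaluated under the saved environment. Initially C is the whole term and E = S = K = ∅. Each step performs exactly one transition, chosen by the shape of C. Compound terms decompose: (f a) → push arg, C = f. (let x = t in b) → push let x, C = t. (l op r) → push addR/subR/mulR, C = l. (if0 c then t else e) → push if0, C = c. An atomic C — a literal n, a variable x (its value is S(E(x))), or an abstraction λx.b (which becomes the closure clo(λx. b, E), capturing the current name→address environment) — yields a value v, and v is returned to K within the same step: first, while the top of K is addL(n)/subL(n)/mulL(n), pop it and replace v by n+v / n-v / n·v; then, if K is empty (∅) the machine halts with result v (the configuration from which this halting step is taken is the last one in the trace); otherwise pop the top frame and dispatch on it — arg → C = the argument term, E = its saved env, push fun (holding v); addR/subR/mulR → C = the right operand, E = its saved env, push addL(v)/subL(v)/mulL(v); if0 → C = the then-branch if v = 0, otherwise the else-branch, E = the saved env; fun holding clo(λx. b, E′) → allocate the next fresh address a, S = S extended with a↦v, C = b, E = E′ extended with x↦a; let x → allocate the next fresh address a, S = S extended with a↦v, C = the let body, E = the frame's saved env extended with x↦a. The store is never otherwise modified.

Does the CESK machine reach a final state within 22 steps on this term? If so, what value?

Answer: DIVERGES (no final state within 22 steps)

Machine steps:
0. <C=((λx. (x x)) (λx. (x x))), E=∅, S=∅, K=∅>
1. <C=(λx. (x x)), E=∅, S=∅, K=[arg]>
2. <C=(λx. (x x)), E=∅, S=∅, K=[fun]>
3. <C=(x x), E={x↦0}, S={0↦clo(λx. (x x), ∅)}, K=∅>
4. <C=x, E={x↦0}, S={0↦clo(λx. (x x), ∅)}, K=[arg]>
5. <C=x, E={x↦0}, S={0↦clo(λx. (x x), ∅)}, K=[fun]>
6. <C=(x x), E={x↦1}, S={0↦clo(λx. (x x), ∅), 1↦clo(λx. (x x), ∅)}, K=∅>
7. <C=x, E={x↦1}, S={0↦clo(λx. (x x), ∅), 1↦clo(λx. (x x), ∅)}, K=[arg]>
8. <C=x, E={x↦1}, S={0↦clo(λx. (x x), ∅), 1↦clo(λx. (x x), ∅)}, K=[fun]>
9. <C=(x x), E={x↦2}, S={0↦clo(λx. (x x), ∅), 1↦clo(λx. (x x), ∅), 2↦clo(λx. (x x), ∅)}, K=∅>
10. <C=x, E={x↦2}, S={0↦clo(λx. (x x), ∅), 1↦clo(λx. (x x), ∅), 2↦clo(λx. (x x), ∅)}, K=[arg]>
11. <C=x, E={x↦2}, S={0↦clo(λx. (x x), ∅), 1↦clo(λx. (x x), ∅), 2↦clo(λx. (x x), ∅)}, K=[fun]>
12. <C=(x x), E={x↦3}, S={0↦clo(λx. (x x), ∅), 1↦clo(λx. (x x), ∅), 2↦clo(λx. (x x), ∅), 3↦clo(λx. (x x), ∅)}, K=∅>
13. <C=x, E={x↦3}, S={0↦clo(λx. (x x), ∅), 1↦clo(λx. (x x), ∅), 2↦clo(λx. (x x), ∅), 3↦clo(λx. (x x), ∅)}, K=[arg]>
14. <C=x, E={x↦3}, S={0↦clo(λx. (x x), ∅), 1↦clo(λx. (x x), ∅), 2↦clo(λx. (x x), ∅), 3↦clo(λx. (x x), ∅)}, K=[fun]>
15. <C=(x x), E={x↦4}, S={0↦clo(λx. (x x), ∅), 1↦clo(λx. (x x), ∅), 2↦clo(λx. (x x), ∅), 3↦clo(λx. (x x), ∅), 4↦clo(λx. (x x), ∅)}, K=∅>
16. <C=x, E={x↦4}, S={0↦clo(λx. (x x), ∅), 1↦clo(λx. (x x), ∅), 2↦clo(λx. (x x), ∅), 3↦clo(λx. (x x), ∅), 4↦clo(λx. (x x), ∅)}, K=[arg]>
17. <C=x, E={x↦4}, S={0↦clo(λx. (x x), ∅), 1↦clo(λx. (x x), ∅), 2↦clo(λx. (x x), ∅), 3↦clo(λx. (x x), ∅), 4↦clo(λx. (x x), ∅)}, K=[fun]>
18. <C=(x x), E={x↦5}, S={0↦clo(λx. (x x), ∅), 1↦clo(λx. (x x), ∅), 2↦clo(λx. (x x), ∅), 3↦clo(λx. (x x), ∅), 4↦clo(λx. (x x), ∅), 5↦clo(λx. (x x), ∅)}, K=∅>
19. <C=x, E={x↦5}, S={0↦clo(λx. (x x), ∅), 1↦clo(λx. (x x), ∅), 2↦clo(λx. (x x), ∅), 3↦clo(λx. (x x), ∅), 4↦clo(λx. (x x), ∅), 5↦clo(λx. (x x), ∅)}, K=[arg]>
20. <C=x, E={x↦5}, S={0↦clo(λx. (x x), ∅), 1↦clo(λx. (x x), ∅), 2↦clo(λx. (x x), ∅), 3↦clo(λx. (x x), ∅), 4↦clo(λx. (x x), ∅), 5↦clo(λx. (x x), ∅)}, K=[fun]>
21. <C=(x x), E={x↦6}, S={0↦clo(λx. (x x), ∅), 1↦clo(λx. (x x), ∅), 2↦clo(λx. (x x), ∅), 3↦clo(λx. (x x), ∅), 4↦clo(λx. (x x), ∅), 5↦clo(λx. (x x), ∅), 6↦clo(λx. (x x), ∅)}, K=∅>
22. <C=x, E={x↦6}, S={0↦clo(λx. (x x), ∅), 1↦clo(λx. (x x), ∅), 2↦clo(λx. (x x), ∅), 3↦clo(λx. (x x), ∅), 4↦clo(λx. (x x), ∅), 5↦clo(λx. (x x), ∅), 6↦clo(λx. (x x), ∅)}, K=[arg]>
→ 22 transitions taken and the configuration is still not final: no result within 22 steps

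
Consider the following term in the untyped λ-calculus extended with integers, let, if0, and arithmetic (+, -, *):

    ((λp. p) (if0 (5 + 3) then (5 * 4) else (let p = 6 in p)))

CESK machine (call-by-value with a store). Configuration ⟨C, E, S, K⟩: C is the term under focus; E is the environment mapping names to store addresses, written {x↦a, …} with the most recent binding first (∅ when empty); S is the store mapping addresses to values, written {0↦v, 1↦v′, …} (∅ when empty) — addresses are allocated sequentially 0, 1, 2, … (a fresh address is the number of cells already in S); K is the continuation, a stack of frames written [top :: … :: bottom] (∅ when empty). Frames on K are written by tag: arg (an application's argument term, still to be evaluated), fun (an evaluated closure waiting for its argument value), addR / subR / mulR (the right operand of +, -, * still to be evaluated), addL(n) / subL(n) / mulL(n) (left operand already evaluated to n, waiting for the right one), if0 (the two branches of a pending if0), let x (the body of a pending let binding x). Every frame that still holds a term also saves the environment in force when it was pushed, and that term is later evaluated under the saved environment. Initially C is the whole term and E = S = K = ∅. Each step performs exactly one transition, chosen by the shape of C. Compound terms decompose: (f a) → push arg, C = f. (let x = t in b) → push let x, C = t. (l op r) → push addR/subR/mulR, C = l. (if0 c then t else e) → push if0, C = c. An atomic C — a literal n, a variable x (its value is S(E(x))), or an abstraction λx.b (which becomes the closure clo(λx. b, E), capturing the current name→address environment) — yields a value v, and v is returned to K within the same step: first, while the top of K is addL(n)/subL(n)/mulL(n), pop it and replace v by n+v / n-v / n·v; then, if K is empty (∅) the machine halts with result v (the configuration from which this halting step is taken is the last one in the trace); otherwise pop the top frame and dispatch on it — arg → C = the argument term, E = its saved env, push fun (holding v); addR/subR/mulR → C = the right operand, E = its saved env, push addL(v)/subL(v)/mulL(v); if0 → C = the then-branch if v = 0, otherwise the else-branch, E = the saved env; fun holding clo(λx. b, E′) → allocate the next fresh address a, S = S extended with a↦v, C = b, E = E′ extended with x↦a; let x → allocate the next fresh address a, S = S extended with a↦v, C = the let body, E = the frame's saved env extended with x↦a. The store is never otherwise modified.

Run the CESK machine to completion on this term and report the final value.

Answer: 6

Execution trace:
[0] [C=((λp. p) (if0 (5 + 3) then (5 * 4) else (let p = 6 in p))) | E=∅ | S=∅ | K=∅]
[1] [C=(λp. p) | E=∅ | S=∅ | K=[arg]]
[2] [C=(if0 (5 + 3) then (5 * 4) else (let p = 6 in p)) | E=∅ | S=∅ | K=[fun]]
[3] [C=(5 + 3) | E=∅ | S=∅ | K=[if0 :: fun]]
[4] [C=5 | E=∅ | S=∅ | K=[addR :: if0 :: fun]]
[5] [C=3 | E=∅ | S=∅ | K=[addL(5) :: if0 :: fun]]
[6] [C=(let p = 6 in p) | E=∅ | S=∅ | K=[fun]]
[7] [C=6 | E=∅ | S=∅ | K=[let p :: fun]]
[8] [C=p | E={p↦0} | S={0↦6} | K=[fun]]
[9] [C=p | E={p↦1} | S={0↦6, 1↦6} | K=∅]
→ final value 6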